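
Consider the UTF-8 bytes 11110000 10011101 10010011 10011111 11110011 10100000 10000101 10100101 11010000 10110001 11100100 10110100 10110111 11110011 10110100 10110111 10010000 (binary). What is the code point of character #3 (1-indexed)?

Offset 0: leading byte 0xF0 = 11110000 → 4-byte char #1 = F0 9D 93 9F.
Offset 4: leading byte 0xF3 = 11110011 → 4-byte char #2 = F3 A0 85 A5.
Offset 8: leading byte 0xD0 = 11010000 → 2-byte char #3 = D0 B1.
Leading byte 0xD0 = 11010000 matches 110xxxxx → 2-byte sequence.
Byte 1: 0xD0 = 11010000, payload 10000 (5 bits).
Byte 2: 0xB1 = 10110001 (10xxxxxx ✓), payload 110001.
Concatenate: 10000110001 = 0x431 (11 bits → U+0431).

U+0431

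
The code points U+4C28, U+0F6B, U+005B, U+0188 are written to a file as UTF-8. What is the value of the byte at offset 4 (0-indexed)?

U+4C28 → 3-byte form E4 B0 A8 at offsets 0–2.
U+0F6B → 3-byte form E0 BD AB at offsets 3–5.
Offset 4 falls in char 2's range; it's byte 2 of E0 BD AB = 0xBD.

0xBD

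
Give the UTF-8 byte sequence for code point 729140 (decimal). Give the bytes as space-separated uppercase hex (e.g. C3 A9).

U+B2034 = 0xB2034 = 729140 decimal. In range U+10000–U+10FFFF → 4-byte form: 11110xxx 10xxxxxx 10xxxxxx 10xxxxxx.
Binary (21 bits): 010110010000000110100.
Split 3+6+6+6: 010 | 110010 | 000000 | 110100.
Byte 1: 11110010 = 0xF2.
Byte 2: 10110010 = 0xB2.
Byte 3: 10000000 = 0x80.
Byte 4: 10110100 = 0xB4.

F2 B2 80 B4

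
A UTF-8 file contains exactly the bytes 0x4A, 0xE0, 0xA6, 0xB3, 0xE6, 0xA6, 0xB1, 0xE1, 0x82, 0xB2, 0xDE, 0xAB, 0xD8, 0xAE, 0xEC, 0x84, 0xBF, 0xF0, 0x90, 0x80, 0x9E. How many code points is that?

8

Byte at offset 0: 0x4A = 01001010 → 1-byte char (#1). Advance 1.
Byte at offset 1: 0xE0 = 11100000 → 3-byte char (#2). Advance 3.
Byte at offset 4: 0xE6 = 11100110 → 3-byte char (#3). Advance 3.
Byte at offset 7: 0xE1 = 11100001 → 3-byte char (#4). Advance 3.
Byte at offset 10: 0xDE = 11011110 → 2-byte char (#5). Advance 2.
Byte at offset 12: 0xD8 = 11011000 → 2-byte char (#6). Advance 2.
Byte at offset 14: 0xEC = 11101100 → 3-byte char (#7). Advance 3.
Byte at offset 17: 0xF0 = 11110000 → 4-byte char (#8). Advance 4.
Reached end at offset 21 after 8 code points.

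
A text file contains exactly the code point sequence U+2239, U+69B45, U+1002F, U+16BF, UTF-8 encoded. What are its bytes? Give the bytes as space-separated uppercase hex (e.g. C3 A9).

E2 88 B9 F1 A9 AD 85 F0 90 80 AF E1 9A BF

U+2239: 3-byte form → E2 88 B9.
U+69B45: 4-byte form → F1 A9 AD 85.
U+1002F: 4-byte form → F0 90 80 AF.
U+16BF: 3-byte form → E1 9A BF.
Concatenated (14 bytes): E2 88 B9 F1 A9 AD 85 F0 90 80 AF E1 9A BF.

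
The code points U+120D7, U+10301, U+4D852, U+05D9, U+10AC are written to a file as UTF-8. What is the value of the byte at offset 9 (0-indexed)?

0x8D

U+120D7 → 4-byte form F0 92 83 97 at offsets 0–3.
U+10301 → 4-byte form F0 90 8C 81 at offsets 4–7.
U+4D852 → 4-byte form F1 8D A1 92 at offsets 8–11.
Offset 9 falls in char 3's range; it's byte 2 of F1 8D A1 92 = 0x8D.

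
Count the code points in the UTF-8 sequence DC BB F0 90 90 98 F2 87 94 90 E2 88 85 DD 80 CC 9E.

Byte at offset 0: 0xDC = 11011100 → 2-byte char (#1). Advance 2.
Byte at offset 2: 0xF0 = 11110000 → 4-byte char (#2). Advance 4.
Byte at offset 6: 0xF2 = 11110010 → 4-byte char (#3). Advance 4.
Byte at offset 10: 0xE2 = 11100010 → 3-byte char (#4). Advance 3.
Byte at offset 13: 0xDD = 11011101 → 2-byte char (#5). Advance 2.
Byte at offset 15: 0xCC = 11001100 → 2-byte char (#6). Advance 2.
Reached end at offset 17 after 6 code points.

6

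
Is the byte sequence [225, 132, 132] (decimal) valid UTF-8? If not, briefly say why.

valid

Leading byte 0xE1 = 11100001 → 3-byte form.
Continuation bytes 0x84=10000100, 0x84=10000100 all match 10xxxxxx.
Decoded value 0x1104 is ≥ 0x800 (shortest form) and not a surrogate.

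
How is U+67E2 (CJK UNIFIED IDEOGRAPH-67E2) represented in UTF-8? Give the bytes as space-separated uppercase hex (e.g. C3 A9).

E6 9F A2

U+67E2 = 0x67E2 = 26594 decimal. In range U+0800–U+FFFF → 3-byte form: 1110xxxx 10xxxxxx 10xxxxxx.
Binary (16 bits): 0110011111100010.
Split 4+6+6: 0110 | 011111 | 100010.
Byte 1: 11100110 = 0xE6.
Byte 2: 10011111 = 0x9F.
Byte 3: 10100010 = 0xA2.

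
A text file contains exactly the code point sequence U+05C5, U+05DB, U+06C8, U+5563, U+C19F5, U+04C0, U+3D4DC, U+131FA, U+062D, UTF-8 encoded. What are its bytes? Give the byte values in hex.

U+05C5: 2-byte form → D7 85.
U+05DB: 2-byte form → D7 9B.
U+06C8: 2-byte form → DB 88.
U+5563: 3-byte form → E5 95 A3.
U+C19F5: 4-byte form → F3 81 A7 B5.
U+04C0: 2-byte form → D3 80.
U+3D4DC: 4-byte form → F0 BD 93 9C.
U+131FA: 4-byte form → F0 93 87 BA.
U+062D: 2-byte form → D8 AD.
Concatenated (25 bytes): D7 85 D7 9B DB 88 E5 95 A3 F3 81 A7 B5 D3 80 F0 BD 93 9C F0 93 87 BA D8 AD.

D7 85 D7 9B DB 88 E5 95 A3 F3 81 A7 B5 D3 80 F0 BD 93 9C F0 93 87 BA D8 AD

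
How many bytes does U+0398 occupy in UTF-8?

U+0398 = 0x398. UTF-8 uses 1 byte below 0x80, 2 below 0x800, 3 below 0x10000, 4 up to 0x10FFFF. 0x398 is in U+0080–U+07FF → 2 bytes.

2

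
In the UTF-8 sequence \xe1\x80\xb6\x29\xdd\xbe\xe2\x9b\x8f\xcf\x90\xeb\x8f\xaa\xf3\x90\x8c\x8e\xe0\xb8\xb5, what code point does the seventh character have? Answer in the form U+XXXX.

Offset 0: leading byte 0xE1 = 11100001 → 3-byte char #1 = E1 80 B6.
Offset 3: leading byte 0x29 = 00101001 → 1-byte char #2 = 29.
Offset 4: leading byte 0xDD = 11011101 → 2-byte char #3 = DD BE.
Offset 6: leading byte 0xE2 = 11100010 → 3-byte char #4 = E2 9B 8F.
Offset 9: leading byte 0xCF = 11001111 → 2-byte char #5 = CF 90.
Offset 11: leading byte 0xEB = 11101011 → 3-byte char #6 = EB 8F AA.
Offset 14: leading byte 0xF3 = 11110011 → 4-byte char #7 = F3 90 8C 8E.
Leading byte 0xF3 = 11110011 matches 11110xxx → 4-byte sequence.
Byte 1: 0xF3 = 11110011, payload 011 (3 bits).
Byte 2: 0x90 = 10010000 (10xxxxxx ✓), payload 010000.
Byte 3: 0x8C = 10001100 (10xxxxxx ✓), payload 001100.
Byte 4: 0x8E = 10001110 (10xxxxxx ✓), payload 001110.
Concatenate: 011010000001100001110 = 0xD030E (21 bits → U+D030E).

U+D030E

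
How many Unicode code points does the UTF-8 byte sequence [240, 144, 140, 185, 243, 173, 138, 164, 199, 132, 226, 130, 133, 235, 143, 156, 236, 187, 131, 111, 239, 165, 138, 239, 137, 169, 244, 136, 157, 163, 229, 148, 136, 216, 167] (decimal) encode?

12

Byte at offset 0: 0xF0 = 11110000 → 4-byte char (#1). Advance 4.
Byte at offset 4: 0xF3 = 11110011 → 4-byte char (#2). Advance 4.
Byte at offset 8: 0xC7 = 11000111 → 2-byte char (#3). Advance 2.
Byte at offset 10: 0xE2 = 11100010 → 3-byte char (#4). Advance 3.
Byte at offset 13: 0xEB = 11101011 → 3-byte char (#5). Advance 3.
Byte at offset 16: 0xEC = 11101100 → 3-byte char (#6). Advance 3.
Byte at offset 19: 0x6F = 01101111 → 1-byte char (#7). Advance 1.
Byte at offset 20: 0xEF = 11101111 → 3-byte char (#8). Advance 3.
Byte at offset 23: 0xEF = 11101111 → 3-byte char (#9). Advance 3.
Byte at offset 26: 0xF4 = 11110100 → 4-byte char (#10). Advance 4.
Byte at offset 30: 0xE5 = 11100101 → 3-byte char (#11). Advance 3.
Byte at offset 33: 0xD8 = 11011000 → 2-byte char (#12). Advance 2.
Reached end at offset 35 after 12 code points.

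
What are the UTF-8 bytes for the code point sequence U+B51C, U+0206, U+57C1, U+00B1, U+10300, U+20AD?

EB 94 9C C8 86 E5 9F 81 C2 B1 F0 90 8C 80 E2 82 AD

U+B51C: 3-byte form → EB 94 9C.
U+0206: 2-byte form → C8 86.
U+57C1: 3-byte form → E5 9F 81.
U+00B1: 2-byte form → C2 B1.
U+10300: 4-byte form → F0 90 8C 80.
U+20AD: 3-byte form → E2 82 AD.
Concatenated (17 bytes): EB 94 9C C8 86 E5 9F 81 C2 B1 F0 90 8C 80 E2 82 AD.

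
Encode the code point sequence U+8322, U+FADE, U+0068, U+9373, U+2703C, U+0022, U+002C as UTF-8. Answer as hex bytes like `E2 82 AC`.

U+8322: 3-byte form → E8 8C A2.
U+FADE: 3-byte form → EF AB 9E.
U+0068: 1-byte form → 68.
U+9373: 3-byte form → E9 8D B3.
U+2703C: 4-byte form → F0 A7 80 BC.
U+0022: 1-byte form → 22.
U+002C: 1-byte form → 2C.
Concatenated (16 bytes): E8 8C A2 EF AB 9E 68 E9 8D B3 F0 A7 80 BC 22 2C.

E8 8C A2 EF AB 9E 68 E9 8D B3 F0 A7 80 BC 22 2C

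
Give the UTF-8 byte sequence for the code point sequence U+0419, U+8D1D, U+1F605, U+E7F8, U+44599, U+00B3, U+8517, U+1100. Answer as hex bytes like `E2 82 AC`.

D0 99 E8 B4 9D F0 9F 98 85 EE 9F B8 F1 84 96 99 C2 B3 E8 94 97 E1 84 80

U+0419: 2-byte form → D0 99.
U+8D1D: 3-byte form → E8 B4 9D.
U+1F605: 4-byte form → F0 9F 98 85.
U+E7F8: 3-byte form → EE 9F B8.
U+44599: 4-byte form → F1 84 96 99.
U+00B3: 2-byte form → C2 B3.
U+8517: 3-byte form → E8 94 97.
U+1100: 3-byte form → E1 84 80.
Concatenated (24 bytes): D0 99 E8 B4 9D F0 9F 98 85 EE 9F B8 F1 84 96 99 C2 B3 E8 94 97 E1 84 80.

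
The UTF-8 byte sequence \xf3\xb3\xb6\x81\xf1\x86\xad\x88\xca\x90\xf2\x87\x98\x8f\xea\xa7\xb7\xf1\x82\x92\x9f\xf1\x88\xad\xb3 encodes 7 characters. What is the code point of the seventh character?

Offset 0: leading byte 0xF3 = 11110011 → 4-byte char #1 = F3 B3 B6 81.
Offset 4: leading byte 0xF1 = 11110001 → 4-byte char #2 = F1 86 AD 88.
Offset 8: leading byte 0xCA = 11001010 → 2-byte char #3 = CA 90.
Offset 10: leading byte 0xF2 = 11110010 → 4-byte char #4 = F2 87 98 8F.
Offset 14: leading byte 0xEA = 11101010 → 3-byte char #5 = EA A7 B7.
Offset 17: leading byte 0xF1 = 11110001 → 4-byte char #6 = F1 82 92 9F.
Offset 21: leading byte 0xF1 = 11110001 → 4-byte char #7 = F1 88 AD B3.
Leading byte 0xF1 = 11110001 matches 11110xxx → 4-byte sequence.
Byte 1: 0xF1 = 11110001, payload 001 (3 bits).
Byte 2: 0x88 = 10001000 (10xxxxxx ✓), payload 001000.
Byte 3: 0xAD = 10101101 (10xxxxxx ✓), payload 101101.
Byte 4: 0xB3 = 10110011 (10xxxxxx ✓), payload 110011.
Concatenate: 001001000101101110011 = 0x48B73 (21 bits → U+48B73).

U+48B73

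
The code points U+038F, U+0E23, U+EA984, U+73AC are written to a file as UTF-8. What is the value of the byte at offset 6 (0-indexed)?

0xAA

U+038F → 2-byte form CE 8F at offsets 0–1.
U+0E23 → 3-byte form E0 B8 A3 at offsets 2–4.
U+EA984 → 4-byte form F3 AA A6 84 at offsets 5–8.
Offset 6 falls in char 3's range; it's byte 2 of F3 AA A6 84 = 0xAA.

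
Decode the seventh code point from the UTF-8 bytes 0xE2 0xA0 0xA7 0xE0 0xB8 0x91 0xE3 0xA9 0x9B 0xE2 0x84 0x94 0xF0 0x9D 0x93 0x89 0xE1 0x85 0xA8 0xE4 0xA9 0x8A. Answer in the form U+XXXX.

U+4A4A

Offset 0: leading byte 0xE2 = 11100010 → 3-byte char #1 = E2 A0 A7.
Offset 3: leading byte 0xE0 = 11100000 → 3-byte char #2 = E0 B8 91.
Offset 6: leading byte 0xE3 = 11100011 → 3-byte char #3 = E3 A9 9B.
Offset 9: leading byte 0xE2 = 11100010 → 3-byte char #4 = E2 84 94.
Offset 12: leading byte 0xF0 = 11110000 → 4-byte char #5 = F0 9D 93 89.
Offset 16: leading byte 0xE1 = 11100001 → 3-byte char #6 = E1 85 A8.
Offset 19: leading byte 0xE4 = 11100100 → 3-byte char #7 = E4 A9 8A.
Leading byte 0xE4 = 11100100 matches 1110xxxx → 3-byte sequence.
Byte 1: 0xE4 = 11100100, payload 0100 (4 bits).
Byte 2: 0xA9 = 10101001 (10xxxxxx ✓), payload 101001.
Byte 3: 0x8A = 10001010 (10xxxxxx ✓), payload 001010.
Concatenate: 0100101001001010 = 0x4A4A (16 bits → U+4A4A).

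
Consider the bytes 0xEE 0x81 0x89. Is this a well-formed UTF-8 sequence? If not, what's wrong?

Leading byte 0xEE = 11101110 → 3-byte form.
Continuation bytes 0x81=10000001, 0x89=10001001 all match 10xxxxxx.
Decoded value 0xE049 is ≥ 0x800 (shortest form) and not a surrogate.

valid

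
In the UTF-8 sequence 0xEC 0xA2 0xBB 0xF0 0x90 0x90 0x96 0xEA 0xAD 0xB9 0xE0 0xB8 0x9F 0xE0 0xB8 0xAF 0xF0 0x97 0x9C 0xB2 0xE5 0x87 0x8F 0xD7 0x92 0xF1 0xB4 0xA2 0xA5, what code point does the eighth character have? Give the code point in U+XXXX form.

U+05D2

Offset 0: leading byte 0xEC = 11101100 → 3-byte char #1 = EC A2 BB.
Offset 3: leading byte 0xF0 = 11110000 → 4-byte char #2 = F0 90 90 96.
Offset 7: leading byte 0xEA = 11101010 → 3-byte char #3 = EA AD B9.
Offset 10: leading byte 0xE0 = 11100000 → 3-byte char #4 = E0 B8 9F.
Offset 13: leading byte 0xE0 = 11100000 → 3-byte char #5 = E0 B8 AF.
Offset 16: leading byte 0xF0 = 11110000 → 4-byte char #6 = F0 97 9C B2.
Offset 20: leading byte 0xE5 = 11100101 → 3-byte char #7 = E5 87 8F.
Offset 23: leading byte 0xD7 = 11010111 → 2-byte char #8 = D7 92.
Leading byte 0xD7 = 11010111 matches 110xxxxx → 2-byte sequence.
Byte 1: 0xD7 = 11010111, payload 10111 (5 bits).
Byte 2: 0x92 = 10010010 (10xxxxxx ✓), payload 010010.
Concatenate: 10111010010 = 0x5D2 (11 bits → U+05D2).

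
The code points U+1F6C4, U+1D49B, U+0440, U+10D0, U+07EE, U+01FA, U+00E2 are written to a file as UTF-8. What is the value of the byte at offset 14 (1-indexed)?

0xDF

1-indexed offset 14 is 0-indexed offset 13.
U+1F6C4 → 4-byte form F0 9F 9B 84 at offsets 0–3.
U+1D49B → 4-byte form F0 9D 92 9B at offsets 4–7.
U+0440 → 2-byte form D1 80 at offsets 8–9.
U+10D0 → 3-byte form E1 83 90 at offsets 10–12.
U+07EE → 2-byte form DF AE at offsets 13–14.
Offset 13 falls in char 5's range; it's byte 1 of DF AE = 0xDF.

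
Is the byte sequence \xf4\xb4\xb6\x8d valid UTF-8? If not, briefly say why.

invalid (encodes a value above U+10FFFF)

Leading byte 0xF4 = 11110100 → 4-byte form.
Payload = 0x134D8D, which exceeds U+10FFFF, the maximum Unicode code point. (Leading bytes F5–FF, or F4 followed by ≥ 0x90, are invalid.)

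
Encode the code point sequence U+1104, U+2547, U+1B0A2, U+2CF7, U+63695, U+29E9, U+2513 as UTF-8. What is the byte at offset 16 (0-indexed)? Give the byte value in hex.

U+1104 → 3-byte form E1 84 84 at offsets 0–2.
U+2547 → 3-byte form E2 95 87 at offsets 3–5.
U+1B0A2 → 4-byte form F0 9B 82 A2 at offsets 6–9.
U+2CF7 → 3-byte form E2 B3 B7 at offsets 10–12.
U+63695 → 4-byte form F1 A3 9A 95 at offsets 13–16.
Offset 16 falls in char 5's range; it's byte 4 of F1 A3 9A 95 = 0x95.

0x95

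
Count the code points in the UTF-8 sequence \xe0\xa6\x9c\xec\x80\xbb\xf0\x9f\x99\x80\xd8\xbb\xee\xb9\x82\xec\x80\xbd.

Byte at offset 0: 0xE0 = 11100000 → 3-byte char (#1). Advance 3.
Byte at offset 3: 0xEC = 11101100 → 3-byte char (#2). Advance 3.
Byte at offset 6: 0xF0 = 11110000 → 4-byte char (#3). Advance 4.
Byte at offset 10: 0xD8 = 11011000 → 2-byte char (#4). Advance 2.
Byte at offset 12: 0xEE = 11101110 → 3-byte char (#5). Advance 3.
Byte at offset 15: 0xEC = 11101100 → 3-byte char (#6). Advance 3.
Reached end at offset 18 after 6 code points.

6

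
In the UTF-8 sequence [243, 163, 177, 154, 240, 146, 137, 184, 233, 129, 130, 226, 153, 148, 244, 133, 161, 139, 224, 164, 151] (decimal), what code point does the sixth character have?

Offset 0: leading byte 0xF3 = 11110011 → 4-byte char #1 = F3 A3 B1 9A.
Offset 4: leading byte 0xF0 = 11110000 → 4-byte char #2 = F0 92 89 B8.
Offset 8: leading byte 0xE9 = 11101001 → 3-byte char #3 = E9 81 82.
Offset 11: leading byte 0xE2 = 11100010 → 3-byte char #4 = E2 99 94.
Offset 14: leading byte 0xF4 = 11110100 → 4-byte char #5 = F4 85 A1 8B.
Offset 18: leading byte 0xE0 = 11100000 → 3-byte char #6 = E0 A4 97.
Leading byte 0xE0 = 11100000 matches 1110xxxx → 3-byte sequence.
Byte 1: 0xE0 = 11100000, payload 0000 (4 bits).
Byte 2: 0xA4 = 10100100 (10xxxxxx ✓), payload 100100.
Byte 3: 0x97 = 10010111 (10xxxxxx ✓), payload 010111.
Concatenate: 0000100100010111 = 0x917 (16 bits → U+0917).

U+0917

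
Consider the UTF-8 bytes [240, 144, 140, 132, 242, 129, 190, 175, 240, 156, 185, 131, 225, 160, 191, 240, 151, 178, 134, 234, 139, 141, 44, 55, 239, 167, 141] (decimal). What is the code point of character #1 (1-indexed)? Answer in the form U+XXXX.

U+10304

Offset 0: leading byte 0xF0 = 11110000 → 4-byte char #1 = F0 90 8C 84.
Leading byte 0xF0 = 11110000 matches 11110xxx → 4-byte sequence.
Byte 1: 0xF0 = 11110000, payload 000 (3 bits).
Byte 2: 0x90 = 10010000 (10xxxxxx ✓), payload 010000.
Byte 3: 0x8C = 10001100 (10xxxxxx ✓), payload 001100.
Byte 4: 0x84 = 10000100 (10xxxxxx ✓), payload 000100.
Concatenate: 000010000001100000100 = 0x10304 (21 bits → U+10304).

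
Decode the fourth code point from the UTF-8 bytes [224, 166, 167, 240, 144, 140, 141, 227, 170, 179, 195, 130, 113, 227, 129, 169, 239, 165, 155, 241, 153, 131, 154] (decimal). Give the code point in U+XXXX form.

U+00C2

Offset 0: leading byte 0xE0 = 11100000 → 3-byte char #1 = E0 A6 A7.
Offset 3: leading byte 0xF0 = 11110000 → 4-byte char #2 = F0 90 8C 8D.
Offset 7: leading byte 0xE3 = 11100011 → 3-byte char #3 = E3 AA B3.
Offset 10: leading byte 0xC3 = 11000011 → 2-byte char #4 = C3 82.
Leading byte 0xC3 = 11000011 matches 110xxxxx → 2-byte sequence.
Byte 1: 0xC3 = 11000011, payload 00011 (5 bits).
Byte 2: 0x82 = 10000010 (10xxxxxx ✓), payload 000010.
Concatenate: 00011000010 = 0xC2 (11 bits → U+00C2).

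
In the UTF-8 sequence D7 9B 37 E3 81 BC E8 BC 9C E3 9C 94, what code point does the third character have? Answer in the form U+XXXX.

U+307C

Offset 0: leading byte 0xD7 = 11010111 → 2-byte char #1 = D7 9B.
Offset 2: leading byte 0x37 = 00110111 → 1-byte char #2 = 37.
Offset 3: leading byte 0xE3 = 11100011 → 3-byte char #3 = E3 81 BC.
Leading byte 0xE3 = 11100011 matches 1110xxxx → 3-byte sequence.
Byte 1: 0xE3 = 11100011, payload 0011 (4 bits).
Byte 2: 0x81 = 10000001 (10xxxxxx ✓), payload 000001.
Byte 3: 0xBC = 10111100 (10xxxxxx ✓), payload 111100.
Concatenate: 0011000001111100 = 0x307C (16 bits → U+307C).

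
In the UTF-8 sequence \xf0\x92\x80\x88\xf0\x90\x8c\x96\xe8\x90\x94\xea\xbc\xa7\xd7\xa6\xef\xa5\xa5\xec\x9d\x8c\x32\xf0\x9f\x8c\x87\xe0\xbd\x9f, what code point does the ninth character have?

Offset 0: leading byte 0xF0 = 11110000 → 4-byte char #1 = F0 92 80 88.
Offset 4: leading byte 0xF0 = 11110000 → 4-byte char #2 = F0 90 8C 96.
Offset 8: leading byte 0xE8 = 11101000 → 3-byte char #3 = E8 90 94.
Offset 11: leading byte 0xEA = 11101010 → 3-byte char #4 = EA BC A7.
Offset 14: leading byte 0xD7 = 11010111 → 2-byte char #5 = D7 A6.
Offset 16: leading byte 0xEF = 11101111 → 3-byte char #6 = EF A5 A5.
Offset 19: leading byte 0xEC = 11101100 → 3-byte char #7 = EC 9D 8C.
Offset 22: leading byte 0x32 = 00110010 → 1-byte char #8 = 32.
Offset 23: leading byte 0xF0 = 11110000 → 4-byte char #9 = F0 9F 8C 87.
Leading byte 0xF0 = 11110000 matches 11110xxx → 4-byte sequence.
Byte 1: 0xF0 = 11110000, payload 000 (3 bits).
Byte 2: 0x9F = 10011111 (10xxxxxx ✓), payload 011111.
Byte 3: 0x8C = 10001100 (10xxxxxx ✓), payload 001100.
Byte 4: 0x87 = 10000111 (10xxxxxx ✓), payload 000111.
Concatenate: 000011111001100000111 = 0x1F307 (21 bits → U+1F307).

U+1F307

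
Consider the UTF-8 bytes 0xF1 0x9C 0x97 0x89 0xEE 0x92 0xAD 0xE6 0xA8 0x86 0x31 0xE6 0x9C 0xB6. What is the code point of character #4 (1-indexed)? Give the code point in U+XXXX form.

Offset 0: leading byte 0xF1 = 11110001 → 4-byte char #1 = F1 9C 97 89.
Offset 4: leading byte 0xEE = 11101110 → 3-byte char #2 = EE 92 AD.
Offset 7: leading byte 0xE6 = 11100110 → 3-byte char #3 = E6 A8 86.
Offset 10: leading byte 0x31 = 00110001 → 1-byte char #4 = 31.
Leading byte 0x31 = 00110001 matches 0xxxxxxx → 1-byte sequence.
Byte 1: 0x31 = 00110001, payload 0110001 (7 bits).
Concatenate: 0110001 = 0x31 (7 bits → U+0031).

U+0031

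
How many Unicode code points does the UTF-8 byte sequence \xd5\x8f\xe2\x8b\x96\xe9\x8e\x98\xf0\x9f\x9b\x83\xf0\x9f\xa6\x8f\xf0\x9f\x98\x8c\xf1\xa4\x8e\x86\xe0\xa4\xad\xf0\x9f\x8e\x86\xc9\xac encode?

10

Byte at offset 0: 0xD5 = 11010101 → 2-byte char (#1). Advance 2.
Byte at offset 2: 0xE2 = 11100010 → 3-byte char (#2). Advance 3.
Byte at offset 5: 0xE9 = 11101001 → 3-byte char (#3). Advance 3.
Byte at offset 8: 0xF0 = 11110000 → 4-byte char (#4). Advance 4.
Byte at offset 12: 0xF0 = 11110000 → 4-byte char (#5). Advance 4.
Byte at offset 16: 0xF0 = 11110000 → 4-byte char (#6). Advance 4.
Byte at offset 20: 0xF1 = 11110001 → 4-byte char (#7). Advance 4.
Byte at offset 24: 0xE0 = 11100000 → 3-byte char (#8). Advance 3.
Byte at offset 27: 0xF0 = 11110000 → 4-byte char (#9). Advance 4.
Byte at offset 31: 0xC9 = 11001001 → 2-byte char (#10). Advance 2.
Reached end at offset 33 after 10 code points.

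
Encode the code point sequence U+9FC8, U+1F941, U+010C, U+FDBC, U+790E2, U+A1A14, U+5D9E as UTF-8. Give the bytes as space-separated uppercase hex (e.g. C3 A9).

U+9FC8: 3-byte form → E9 BF 88.
U+1F941: 4-byte form → F0 9F A5 81.
U+010C: 2-byte form → C4 8C.
U+FDBC: 3-byte form → EF B6 BC.
U+790E2: 4-byte form → F1 B9 83 A2.
U+A1A14: 4-byte form → F2 A1 A8 94.
U+5D9E: 3-byte form → E5 B6 9E.
Concatenated (23 bytes): E9 BF 88 F0 9F A5 81 C4 8C EF B6 BC F1 B9 83 A2 F2 A1 A8 94 E5 B6 9E.

E9 BF 88 F0 9F A5 81 C4 8C EF B6 BC F1 B9 83 A2 F2 A1 A8 94 E5 B6 9E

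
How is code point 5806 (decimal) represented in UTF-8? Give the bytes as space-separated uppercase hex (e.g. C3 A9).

E1 9A AE

U+16AE = 0x16AE = 5806 decimal. In range U+0800–U+FFFF → 3-byte form: 1110xxxx 10xxxxxx 10xxxxxx.
Binary (16 bits): 0001011010101110.
Split 4+6+6: 0001 | 011010 | 101110.
Byte 1: 11100001 = 0xE1.
Byte 2: 10011010 = 0x9A.
Byte 3: 10101110 = 0xAE.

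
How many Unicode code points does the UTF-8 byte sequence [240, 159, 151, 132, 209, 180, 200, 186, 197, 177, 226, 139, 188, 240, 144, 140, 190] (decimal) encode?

6

Byte at offset 0: 0xF0 = 11110000 → 4-byte char (#1). Advance 4.
Byte at offset 4: 0xD1 = 11010001 → 2-byte char (#2). Advance 2.
Byte at offset 6: 0xC8 = 11001000 → 2-byte char (#3). Advance 2.
Byte at offset 8: 0xC5 = 11000101 → 2-byte char (#4). Advance 2.
Byte at offset 10: 0xE2 = 11100010 → 3-byte char (#5). Advance 3.
Byte at offset 13: 0xF0 = 11110000 → 4-byte char (#6). Advance 4.
Reached end at offset 17 after 6 code points.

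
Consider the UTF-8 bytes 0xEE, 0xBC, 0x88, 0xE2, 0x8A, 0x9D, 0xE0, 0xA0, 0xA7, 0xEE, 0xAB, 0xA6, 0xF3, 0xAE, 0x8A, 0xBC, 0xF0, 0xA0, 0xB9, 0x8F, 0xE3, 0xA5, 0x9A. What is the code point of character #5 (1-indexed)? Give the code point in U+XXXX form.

U+EE2BC

Offset 0: leading byte 0xEE = 11101110 → 3-byte char #1 = EE BC 88.
Offset 3: leading byte 0xE2 = 11100010 → 3-byte char #2 = E2 8A 9D.
Offset 6: leading byte 0xE0 = 11100000 → 3-byte char #3 = E0 A0 A7.
Offset 9: leading byte 0xEE = 11101110 → 3-byte char #4 = EE AB A6.
Offset 12: leading byte 0xF3 = 11110011 → 4-byte char #5 = F3 AE 8A BC.
Leading byte 0xF3 = 11110011 matches 11110xxx → 4-byte sequence.
Byte 1: 0xF3 = 11110011, payload 011 (3 bits).
Byte 2: 0xAE = 10101110 (10xxxxxx ✓), payload 101110.
Byte 3: 0x8A = 10001010 (10xxxxxx ✓), payload 001010.
Byte 4: 0xBC = 10111100 (10xxxxxx ✓), payload 111100.
Concatenate: 011101110001010111100 = 0xEE2BC (21 bits → U+EE2BC).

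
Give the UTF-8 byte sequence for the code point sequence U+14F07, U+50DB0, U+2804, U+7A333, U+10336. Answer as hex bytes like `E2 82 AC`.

U+14F07: 4-byte form → F0 94 BC 87.
U+50DB0: 4-byte form → F1 90 B6 B0.
U+2804: 3-byte form → E2 A0 84.
U+7A333: 4-byte form → F1 BA 8C B3.
U+10336: 4-byte form → F0 90 8C B6.
Concatenated (19 bytes): F0 94 BC 87 F1 90 B6 B0 E2 A0 84 F1 BA 8C B3 F0 90 8C B6.

F0 94 BC 87 F1 90 B6 B0 E2 A0 84 F1 BA 8C B3 F0 90 8C B6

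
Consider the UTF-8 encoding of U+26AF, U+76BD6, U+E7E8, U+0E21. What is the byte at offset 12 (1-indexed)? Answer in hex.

0xB8

1-indexed offset 12 is 0-indexed offset 11.
U+26AF → 3-byte form E2 9A AF at offsets 0–2.
U+76BD6 → 4-byte form F1 B6 AF 96 at offsets 3–6.
U+E7E8 → 3-byte form EE 9F A8 at offsets 7–9.
U+0E21 → 3-byte form E0 B8 A1 at offsets 10–12.
Offset 11 falls in char 4's range; it's byte 2 of E0 B8 A1 = 0xB8.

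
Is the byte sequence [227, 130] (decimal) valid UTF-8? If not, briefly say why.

Leading byte 0xE3 = 11100011 → 3-byte form, but only 2 bytes are present.

invalid (sequence truncated)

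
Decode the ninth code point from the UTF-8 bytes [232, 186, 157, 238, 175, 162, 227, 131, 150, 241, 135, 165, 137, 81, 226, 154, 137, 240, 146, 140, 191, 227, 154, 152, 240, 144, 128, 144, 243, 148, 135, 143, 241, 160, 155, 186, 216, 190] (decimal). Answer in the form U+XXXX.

Offset 0: leading byte 0xE8 = 11101000 → 3-byte char #1 = E8 BA 9D.
Offset 3: leading byte 0xEE = 11101110 → 3-byte char #2 = EE AF A2.
Offset 6: leading byte 0xE3 = 11100011 → 3-byte char #3 = E3 83 96.
Offset 9: leading byte 0xF1 = 11110001 → 4-byte char #4 = F1 87 A5 89.
Offset 13: leading byte 0x51 = 01010001 → 1-byte char #5 = 51.
Offset 14: leading byte 0xE2 = 11100010 → 3-byte char #6 = E2 9A 89.
Offset 17: leading byte 0xF0 = 11110000 → 4-byte char #7 = F0 92 8C BF.
Offset 21: leading byte 0xE3 = 11100011 → 3-byte char #8 = E3 9A 98.
Offset 24: leading byte 0xF0 = 11110000 → 4-byte char #9 = F0 90 80 90.
Leading byte 0xF0 = 11110000 matches 11110xxx → 4-byte sequence.
Byte 1: 0xF0 = 11110000, payload 000 (3 bits).
Byte 2: 0x90 = 10010000 (10xxxxxx ✓), payload 010000.
Byte 3: 0x80 = 10000000 (10xxxxxx ✓), payload 000000.
Byte 4: 0x90 = 10010000 (10xxxxxx ✓), payload 010000.
Concatenate: 000010000000000010000 = 0x10010 (21 bits → U+10010).

U+10010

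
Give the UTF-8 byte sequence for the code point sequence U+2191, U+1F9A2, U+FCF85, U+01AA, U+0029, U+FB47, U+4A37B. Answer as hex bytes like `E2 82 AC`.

U+2191: 3-byte form → E2 86 91.
U+1F9A2: 4-byte form → F0 9F A6 A2.
U+FCF85: 4-byte form → F3 BC BE 85.
U+01AA: 2-byte form → C6 AA.
U+0029: 1-byte form → 29.
U+FB47: 3-byte form → EF AD 87.
U+4A37B: 4-byte form → F1 8A 8D BB.
Concatenated (21 bytes): E2 86 91 F0 9F A6 A2 F3 BC BE 85 C6 AA 29 EF AD 87 F1 8A 8D BB.

E2 86 91 F0 9F A6 A2 F3 BC BE 85 C6 AA 29 EF AD 87 F1 8A 8D BB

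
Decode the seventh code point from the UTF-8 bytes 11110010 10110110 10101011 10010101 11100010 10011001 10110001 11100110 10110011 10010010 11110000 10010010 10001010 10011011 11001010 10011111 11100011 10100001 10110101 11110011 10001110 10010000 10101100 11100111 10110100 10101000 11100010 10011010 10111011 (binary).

U+CE42C

Offset 0: leading byte 0xF2 = 11110010 → 4-byte char #1 = F2 B6 AB 95.
Offset 4: leading byte 0xE2 = 11100010 → 3-byte char #2 = E2 99 B1.
Offset 7: leading byte 0xE6 = 11100110 → 3-byte char #3 = E6 B3 92.
Offset 10: leading byte 0xF0 = 11110000 → 4-byte char #4 = F0 92 8A 9B.
Offset 14: leading byte 0xCA = 11001010 → 2-byte char #5 = CA 9F.
Offset 16: leading byte 0xE3 = 11100011 → 3-byte char #6 = E3 A1 B5.
Offset 19: leading byte 0xF3 = 11110011 → 4-byte char #7 = F3 8E 90 AC.
Leading byte 0xF3 = 11110011 matches 11110xxx → 4-byte sequence.
Byte 1: 0xF3 = 11110011, payload 011 (3 bits).
Byte 2: 0x8E = 10001110 (10xxxxxx ✓), payload 001110.
Byte 3: 0x90 = 10010000 (10xxxxxx ✓), payload 010000.
Byte 4: 0xAC = 10101100 (10xxxxxx ✓), payload 101100.
Concatenate: 011001110010000101100 = 0xCE42C (21 bits → U+CE42C).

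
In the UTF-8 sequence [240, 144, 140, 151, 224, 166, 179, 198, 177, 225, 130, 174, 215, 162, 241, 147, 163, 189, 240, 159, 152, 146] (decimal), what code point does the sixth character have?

U+538FD

Offset 0: leading byte 0xF0 = 11110000 → 4-byte char #1 = F0 90 8C 97.
Offset 4: leading byte 0xE0 = 11100000 → 3-byte char #2 = E0 A6 B3.
Offset 7: leading byte 0xC6 = 11000110 → 2-byte char #3 = C6 B1.
Offset 9: leading byte 0xE1 = 11100001 → 3-byte char #4 = E1 82 AE.
Offset 12: leading byte 0xD7 = 11010111 → 2-byte char #5 = D7 A2.
Offset 14: leading byte 0xF1 = 11110001 → 4-byte char #6 = F1 93 A3 BD.
Leading byte 0xF1 = 11110001 matches 11110xxx → 4-byte sequence.
Byte 1: 0xF1 = 11110001, payload 001 (3 bits).
Byte 2: 0x93 = 10010011 (10xxxxxx ✓), payload 010011.
Byte 3: 0xA3 = 10100011 (10xxxxxx ✓), payload 100011.
Byte 4: 0xBD = 10111101 (10xxxxxx ✓), payload 111101.
Concatenate: 001010011100011111101 = 0x538FD (21 bits → U+538FD).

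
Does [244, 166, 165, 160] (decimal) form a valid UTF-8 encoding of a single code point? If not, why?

invalid (encodes a value above U+10FFFF)

Leading byte 0xF4 = 11110100 → 4-byte form.
Payload = 0x126960, which exceeds U+10FFFF, the maximum Unicode code point. (Leading bytes F5–FF, or F4 followed by ≥ 0x90, are invalid.)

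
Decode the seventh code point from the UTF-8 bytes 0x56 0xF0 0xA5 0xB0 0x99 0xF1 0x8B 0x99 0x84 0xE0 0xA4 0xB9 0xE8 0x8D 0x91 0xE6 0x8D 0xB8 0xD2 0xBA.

Offset 0: leading byte 0x56 = 01010110 → 1-byte char #1 = 56.
Offset 1: leading byte 0xF0 = 11110000 → 4-byte char #2 = F0 A5 B0 99.
Offset 5: leading byte 0xF1 = 11110001 → 4-byte char #3 = F1 8B 99 84.
Offset 9: leading byte 0xE0 = 11100000 → 3-byte char #4 = E0 A4 B9.
Offset 12: leading byte 0xE8 = 11101000 → 3-byte char #5 = E8 8D 91.
Offset 15: leading byte 0xE6 = 11100110 → 3-byte char #6 = E6 8D B8.
Offset 18: leading byte 0xD2 = 11010010 → 2-byte char #7 = D2 BA.
Leading byte 0xD2 = 11010010 matches 110xxxxx → 2-byte sequence.
Byte 1: 0xD2 = 11010010, payload 10010 (5 bits).
Byte 2: 0xBA = 10111010 (10xxxxxx ✓), payload 111010.
Concatenate: 10010111010 = 0x4BA (11 bits → U+04BA).

U+04BA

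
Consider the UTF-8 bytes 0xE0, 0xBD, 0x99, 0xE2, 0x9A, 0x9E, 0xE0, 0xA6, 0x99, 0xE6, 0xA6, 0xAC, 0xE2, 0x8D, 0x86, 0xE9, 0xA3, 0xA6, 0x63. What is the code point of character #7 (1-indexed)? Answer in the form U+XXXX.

U+0063

Offset 0: leading byte 0xE0 = 11100000 → 3-byte char #1 = E0 BD 99.
Offset 3: leading byte 0xE2 = 11100010 → 3-byte char #2 = E2 9A 9E.
Offset 6: leading byte 0xE0 = 11100000 → 3-byte char #3 = E0 A6 99.
Offset 9: leading byte 0xE6 = 11100110 → 3-byte char #4 = E6 A6 AC.
Offset 12: leading byte 0xE2 = 11100010 → 3-byte char #5 = E2 8D 86.
Offset 15: leading byte 0xE9 = 11101001 → 3-byte char #6 = E9 A3 A6.
Offset 18: leading byte 0x63 = 01100011 → 1-byte char #7 = 63.
Leading byte 0x63 = 01100011 matches 0xxxxxxx → 1-byte sequence.
Byte 1: 0x63 = 01100011, payload 1100011 (7 bits).
Concatenate: 1100011 = 0x63 (7 bits → U+0063).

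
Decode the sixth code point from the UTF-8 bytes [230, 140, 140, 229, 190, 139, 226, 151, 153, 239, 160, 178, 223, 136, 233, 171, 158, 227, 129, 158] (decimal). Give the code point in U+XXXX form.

Offset 0: leading byte 0xE6 = 11100110 → 3-byte char #1 = E6 8C 8C.
Offset 3: leading byte 0xE5 = 11100101 → 3-byte char #2 = E5 BE 8B.
Offset 6: leading byte 0xE2 = 11100010 → 3-byte char #3 = E2 97 99.
Offset 9: leading byte 0xEF = 11101111 → 3-byte char #4 = EF A0 B2.
Offset 12: leading byte 0xDF = 11011111 → 2-byte char #5 = DF 88.
Offset 14: leading byte 0xE9 = 11101001 → 3-byte char #6 = E9 AB 9E.
Leading byte 0xE9 = 11101001 matches 1110xxxx → 3-byte sequence.
Byte 1: 0xE9 = 11101001, payload 1001 (4 bits).
Byte 2: 0xAB = 10101011 (10xxxxxx ✓), payload 101011.
Byte 3: 0x9E = 10011110 (10xxxxxx ✓), payload 011110.
Concatenate: 1001101011011110 = 0x9ADE (16 bits → U+9ADE).

U+9ADE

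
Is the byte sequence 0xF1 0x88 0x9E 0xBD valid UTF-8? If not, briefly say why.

Leading byte 0xF1 = 11110001 → 4-byte form.
Continuation bytes 0x88=10001000, 0x9E=10011110, 0xBD=10111101 all match 10xxxxxx.
Decoded value 0x487BD is ≥ 0x10000 (shortest form) and not a surrogate.

valid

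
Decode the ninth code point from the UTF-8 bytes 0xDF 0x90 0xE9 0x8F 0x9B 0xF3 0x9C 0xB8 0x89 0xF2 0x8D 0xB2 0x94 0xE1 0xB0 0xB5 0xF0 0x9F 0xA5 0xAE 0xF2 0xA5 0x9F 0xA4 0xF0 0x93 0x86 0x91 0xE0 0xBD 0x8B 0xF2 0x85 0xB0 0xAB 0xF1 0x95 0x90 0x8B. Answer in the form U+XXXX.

U+0F4B

Offset 0: leading byte 0xDF = 11011111 → 2-byte char #1 = DF 90.
Offset 2: leading byte 0xE9 = 11101001 → 3-byte char #2 = E9 8F 9B.
Offset 5: leading byte 0xF3 = 11110011 → 4-byte char #3 = F3 9C B8 89.
Offset 9: leading byte 0xF2 = 11110010 → 4-byte char #4 = F2 8D B2 94.
Offset 13: leading byte 0xE1 = 11100001 → 3-byte char #5 = E1 B0 B5.
Offset 16: leading byte 0xF0 = 11110000 → 4-byte char #6 = F0 9F A5 AE.
Offset 20: leading byte 0xF2 = 11110010 → 4-byte char #7 = F2 A5 9F A4.
Offset 24: leading byte 0xF0 = 11110000 → 4-byte char #8 = F0 93 86 91.
Offset 28: leading byte 0xE0 = 11100000 → 3-byte char #9 = E0 BD 8B.
Leading byte 0xE0 = 11100000 matches 1110xxxx → 3-byte sequence.
Byte 1: 0xE0 = 11100000, payload 0000 (4 bits).
Byte 2: 0xBD = 10111101 (10xxxxxx ✓), payload 111101.
Byte 3: 0x8B = 10001011 (10xxxxxx ✓), payload 001011.
Concatenate: 0000111101001011 = 0xF4B (16 bits → U+0F4B).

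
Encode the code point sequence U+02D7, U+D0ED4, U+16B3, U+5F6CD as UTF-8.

CB 97 F3 90 BB 94 E1 9A B3 F1 9F 9B 8D

U+02D7: 2-byte form → CB 97.
U+D0ED4: 4-byte form → F3 90 BB 94.
U+16B3: 3-byte form → E1 9A B3.
U+5F6CD: 4-byte form → F1 9F 9B 8D.
Concatenated (13 bytes): CB 97 F3 90 BB 94 E1 9A B3 F1 9F 9B 8D.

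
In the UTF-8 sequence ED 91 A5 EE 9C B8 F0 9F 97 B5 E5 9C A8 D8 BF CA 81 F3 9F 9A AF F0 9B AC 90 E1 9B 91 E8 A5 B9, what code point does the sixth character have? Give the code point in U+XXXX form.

U+0281

Offset 0: leading byte 0xED = 11101101 → 3-byte char #1 = ED 91 A5.
Offset 3: leading byte 0xEE = 11101110 → 3-byte char #2 = EE 9C B8.
Offset 6: leading byte 0xF0 = 11110000 → 4-byte char #3 = F0 9F 97 B5.
Offset 10: leading byte 0xE5 = 11100101 → 3-byte char #4 = E5 9C A8.
Offset 13: leading byte 0xD8 = 11011000 → 2-byte char #5 = D8 BF.
Offset 15: leading byte 0xCA = 11001010 → 2-byte char #6 = CA 81.
Leading byte 0xCA = 11001010 matches 110xxxxx → 2-byte sequence.
Byte 1: 0xCA = 11001010, payload 01010 (5 bits).
Byte 2: 0x81 = 10000001 (10xxxxxx ✓), payload 000001.
Concatenate: 01010000001 = 0x281 (11 bits → U+0281).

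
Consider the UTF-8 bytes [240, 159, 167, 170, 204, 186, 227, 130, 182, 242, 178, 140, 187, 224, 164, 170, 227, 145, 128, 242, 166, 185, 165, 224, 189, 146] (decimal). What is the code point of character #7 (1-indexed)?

U+A6E65

Offset 0: leading byte 0xF0 = 11110000 → 4-byte char #1 = F0 9F A7 AA.
Offset 4: leading byte 0xCC = 11001100 → 2-byte char #2 = CC BA.
Offset 6: leading byte 0xE3 = 11100011 → 3-byte char #3 = E3 82 B6.
Offset 9: leading byte 0xF2 = 11110010 → 4-byte char #4 = F2 B2 8C BB.
Offset 13: leading byte 0xE0 = 11100000 → 3-byte char #5 = E0 A4 AA.
Offset 16: leading byte 0xE3 = 11100011 → 3-byte char #6 = E3 91 80.
Offset 19: leading byte 0xF2 = 11110010 → 4-byte char #7 = F2 A6 B9 A5.
Leading byte 0xF2 = 11110010 matches 11110xxx → 4-byte sequence.
Byte 1: 0xF2 = 11110010, payload 010 (3 bits).
Byte 2: 0xA6 = 10100110 (10xxxxxx ✓), payload 100110.
Byte 3: 0xB9 = 10111001 (10xxxxxx ✓), payload 111001.
Byte 4: 0xA5 = 10100101 (10xxxxxx ✓), payload 100101.
Concatenate: 010100110111001100101 = 0xA6E65 (21 bits → U+A6E65).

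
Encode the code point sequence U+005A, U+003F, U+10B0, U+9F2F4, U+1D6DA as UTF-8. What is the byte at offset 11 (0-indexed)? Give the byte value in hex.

0x9B

U+005A → 1-byte form 5A at offsets 0–0.
U+003F → 1-byte form 3F at offsets 1–1.
U+10B0 → 3-byte form E1 82 B0 at offsets 2–4.
U+9F2F4 → 4-byte form F2 9F 8B B4 at offsets 5–8.
U+1D6DA → 4-byte form F0 9D 9B 9A at offsets 9–12.
Offset 11 falls in char 5's range; it's byte 3 of F0 9D 9B 9A = 0x9B.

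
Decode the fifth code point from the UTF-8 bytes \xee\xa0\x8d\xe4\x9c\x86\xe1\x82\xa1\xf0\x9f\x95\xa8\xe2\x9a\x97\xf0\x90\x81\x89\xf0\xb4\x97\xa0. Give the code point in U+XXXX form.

U+2697

Offset 0: leading byte 0xEE = 11101110 → 3-byte char #1 = EE A0 8D.
Offset 3: leading byte 0xE4 = 11100100 → 3-byte char #2 = E4 9C 86.
Offset 6: leading byte 0xE1 = 11100001 → 3-byte char #3 = E1 82 A1.
Offset 9: leading byte 0xF0 = 11110000 → 4-byte char #4 = F0 9F 95 A8.
Offset 13: leading byte 0xE2 = 11100010 → 3-byte char #5 = E2 9A 97.
Leading byte 0xE2 = 11100010 matches 1110xxxx → 3-byte sequence.
Byte 1: 0xE2 = 11100010, payload 0010 (4 bits).
Byte 2: 0x9A = 10011010 (10xxxxxx ✓), payload 011010.
Byte 3: 0x97 = 10010111 (10xxxxxx ✓), payload 010111.
Concatenate: 0010011010010111 = 0x2697 (16 bits → U+2697).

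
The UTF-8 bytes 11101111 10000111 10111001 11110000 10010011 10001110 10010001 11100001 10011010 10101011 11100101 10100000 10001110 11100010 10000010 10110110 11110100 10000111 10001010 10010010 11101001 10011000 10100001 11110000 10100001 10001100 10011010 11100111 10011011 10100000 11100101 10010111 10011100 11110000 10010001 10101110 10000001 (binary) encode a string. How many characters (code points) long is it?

11

Byte at offset 0: 0xEF = 11101111 → 3-byte char (#1). Advance 3.
Byte at offset 3: 0xF0 = 11110000 → 4-byte char (#2). Advance 4.
Byte at offset 7: 0xE1 = 11100001 → 3-byte char (#3). Advance 3.
Byte at offset 10: 0xE5 = 11100101 → 3-byte char (#4). Advance 3.
Byte at offset 13: 0xE2 = 11100010 → 3-byte char (#5). Advance 3.
Byte at offset 16: 0xF4 = 11110100 → 4-byte char (#6). Advance 4.
Byte at offset 20: 0xE9 = 11101001 → 3-byte char (#7). Advance 3.
Byte at offset 23: 0xF0 = 11110000 → 4-byte char (#8). Advance 4.
Byte at offset 27: 0xE7 = 11100111 → 3-byte char (#9). Advance 3.
Byte at offset 30: 0xE5 = 11100101 → 3-byte char (#10). Advance 3.
Byte at offset 33: 0xF0 = 11110000 → 4-byte char (#11). Advance 4.
Reached end at offset 37 after 11 code points.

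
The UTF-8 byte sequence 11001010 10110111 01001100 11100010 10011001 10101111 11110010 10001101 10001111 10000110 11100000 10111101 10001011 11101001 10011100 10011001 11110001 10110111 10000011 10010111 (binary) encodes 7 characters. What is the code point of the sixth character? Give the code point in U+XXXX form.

Offset 0: leading byte 0xCA = 11001010 → 2-byte char #1 = CA B7.
Offset 2: leading byte 0x4C = 01001100 → 1-byte char #2 = 4C.
Offset 3: leading byte 0xE2 = 11100010 → 3-byte char #3 = E2 99 AF.
Offset 6: leading byte 0xF2 = 11110010 → 4-byte char #4 = F2 8D 8F 86.
Offset 10: leading byte 0xE0 = 11100000 → 3-byte char #5 = E0 BD 8B.
Offset 13: leading byte 0xE9 = 11101001 → 3-byte char #6 = E9 9C 99.
Leading byte 0xE9 = 11101001 matches 1110xxxx → 3-byte sequence.
Byte 1: 0xE9 = 11101001, payload 1001 (4 bits).
Byte 2: 0x9C = 10011100 (10xxxxxx ✓), payload 011100.
Byte 3: 0x99 = 10011001 (10xxxxxx ✓), payload 011001.
Concatenate: 1001011100011001 = 0x9719 (16 bits → U+9719).

U+9719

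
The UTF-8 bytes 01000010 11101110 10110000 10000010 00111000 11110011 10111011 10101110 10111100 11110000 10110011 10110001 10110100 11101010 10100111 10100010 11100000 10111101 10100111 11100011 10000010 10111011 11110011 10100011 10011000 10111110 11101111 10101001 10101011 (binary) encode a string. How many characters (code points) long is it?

10

Byte at offset 0: 0x42 = 01000010 → 1-byte char (#1). Advance 1.
Byte at offset 1: 0xEE = 11101110 → 3-byte char (#2). Advance 3.
Byte at offset 4: 0x38 = 00111000 → 1-byte char (#3). Advance 1.
Byte at offset 5: 0xF3 = 11110011 → 4-byte char (#4). Advance 4.
Byte at offset 9: 0xF0 = 11110000 → 4-byte char (#5). Advance 4.
Byte at offset 13: 0xEA = 11101010 → 3-byte char (#6). Advance 3.
Byte at offset 16: 0xE0 = 11100000 → 3-byte char (#7). Advance 3.
Byte at offset 19: 0xE3 = 11100011 → 3-byte char (#8). Advance 3.
Byte at offset 22: 0xF3 = 11110011 → 4-byte char (#9). Advance 4.
Byte at offset 26: 0xEF = 11101111 → 3-byte char (#10). Advance 3.
Reached end at offset 29 after 10 code points.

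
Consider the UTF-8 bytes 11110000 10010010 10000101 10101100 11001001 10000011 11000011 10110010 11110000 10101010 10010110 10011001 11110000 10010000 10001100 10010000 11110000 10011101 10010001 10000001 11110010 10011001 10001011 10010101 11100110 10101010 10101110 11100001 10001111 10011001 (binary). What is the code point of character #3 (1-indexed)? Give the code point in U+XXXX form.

U+00F2

Offset 0: leading byte 0xF0 = 11110000 → 4-byte char #1 = F0 92 85 AC.
Offset 4: leading byte 0xC9 = 11001001 → 2-byte char #2 = C9 83.
Offset 6: leading byte 0xC3 = 11000011 → 2-byte char #3 = C3 B2.
Leading byte 0xC3 = 11000011 matches 110xxxxx → 2-byte sequence.
Byte 1: 0xC3 = 11000011, payload 00011 (5 bits).
Byte 2: 0xB2 = 10110010 (10xxxxxx ✓), payload 110010.
Concatenate: 00011110010 = 0xF2 (11 bits → U+00F2).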